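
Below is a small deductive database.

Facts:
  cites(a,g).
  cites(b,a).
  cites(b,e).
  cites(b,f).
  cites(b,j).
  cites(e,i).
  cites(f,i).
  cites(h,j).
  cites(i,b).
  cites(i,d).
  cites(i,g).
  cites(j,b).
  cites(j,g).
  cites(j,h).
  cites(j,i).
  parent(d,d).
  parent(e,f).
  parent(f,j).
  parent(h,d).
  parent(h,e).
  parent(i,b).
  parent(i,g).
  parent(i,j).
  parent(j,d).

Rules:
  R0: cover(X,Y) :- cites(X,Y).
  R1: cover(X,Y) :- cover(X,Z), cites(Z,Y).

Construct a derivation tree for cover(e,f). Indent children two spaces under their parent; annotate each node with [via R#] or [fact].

round 1: derive cover(a,g) via R0 from cites(a,g)
round 1: derive cover(b,a) via R0 from cites(b,a)
round 1: derive cover(b,e) via R0 from cites(b,e)
round 1: derive cover(b,f) via R0 from cites(b,f)
round 1: derive cover(b,j) via R0 from cites(b,j)
round 1: derive cover(e,i) via R0 from cites(e,i)
round 1: derive cover(f,i) via R0 from cites(f,i)
round 1: derive cover(h,j) via R0 from cites(h,j)
round 1: derive cover(i,b) via R0 from cites(i,b)
round 1: derive cover(i,d) via R0 from cites(i,d)
round 1: derive cover(i,g) via R0 from cites(i,g)
round 1: derive cover(j,b) via R0 from cites(j,b)
round 1: derive cover(j,g) via R0 from cites(j,g)
round 1: derive cover(j,h) via R0 from cites(j,h)
round 1: derive cover(j,i) via R0 from cites(j,i)
round 2: derive cover(b,b) via R1 from cover(b,j), cites(j,b)
round 2: derive cover(b,g) via R1 from cover(b,a), cites(a,g)
round 2: derive cover(b,h) via R1 from cover(b,j), cites(j,h)
round 2: derive cover(b,i) via R1 from cover(b,e), cites(e,i)
round 2: derive cover(e,b) via R1 from cover(e,i), cites(i,b)
round 2: derive cover(e,d) via R1 from cover(e,i), cites(i,d)
round 2: derive cover(e,g) via R1 from cover(e,i), cites(i,g)
round 2: derive cover(f,b) via R1 from cover(f,i), cites(i,b)
round 2: derive cover(f,d) via R1 from cover(f,i), cites(i,d)
round 2: derive cover(f,g) via R1 from cover(f,i), cites(i,g)
round 2: derive cover(h,b) via R1 from cover(h,j), cites(j,b)
round 2: derive cover(h,g) via R1 from cover(h,j), cites(j,g)
round 2: derive cover(h,h) via R1 from cover(h,j), cites(j,h)
round 2: derive cover(h,i) via R1 from cover(h,j), cites(j,i)
round 2: derive cover(i,a) via R1 from cover(i,b), cites(b,a)
round 2: derive cover(i,e) via R1 from cover(i,b), cites(b,e)
round 2: derive cover(i,f) via R1 from cover(i,b), cites(b,f)
round 2: derive cover(i,j) via R1 from cover(i,b), cites(b,j)
round 2: derive cover(j,a) via R1 from cover(j,b), cites(b,a)
round 2: derive cover(j,d) via R1 from cover(j,i), cites(i,d)
round 2: derive cover(j,e) via R1 from cover(j,b), cites(b,e)
round 2: derive cover(j,f) via R1 from cover(j,b), cites(b,f)
round 2: derive cover(j,j) via R1 from cover(j,b), cites(b,j)
round 3: derive cover(b,d) via R1 from cover(b,i), cites(i,d)
round 3: derive cover(e,a) via R1 from cover(e,b), cites(b,a)
round 3: derive cover(e,e) via R1 from cover(e,b), cites(b,e)
round 3: derive cover(e,f) via R1 from cover(e,b), cites(b,f)
round 3: derive cover(e,j) via R1 from cover(e,b), cites(b,j)
round 3: derive cover(f,a) via R1 from cover(f,b), cites(b,a)
round 3: derive cover(f,e) via R1 from cover(f,b), cites(b,e)
round 3: derive cover(f,f) via R1 from cover(f,b), cites(b,f)
round 3: derive cover(f,j) via R1 from cover(f,b), cites(b,j)
round 3: derive cover(h,a) via R1 from cover(h,b), cites(b,a)
round 3: derive cover(h,d) via R1 from cover(h,i), cites(i,d)
round 3: derive cover(h,e) via R1 from cover(h,b), cites(b,e)
round 3: derive cover(h,f) via R1 from cover(h,b), cites(b,f)
round 3: derive cover(i,h) via R1 from cover(i,j), cites(j,h)
round 3: derive cover(i,i) via R1 from cover(i,e), cites(e,i)
round 4: derive cover(e,h) via R1 from cover(e,j), cites(j,h)
round 4: derive cover(f,h) via R1 from cover(f,j), cites(j,h)

cover(e,f)  [via R1]
  cover(e,b)  [via R1]
    cover(e,i)  [via R0]
      cites(e,i)  [fact]
    cites(i,b)  [fact]
  cites(b,f)  [fact]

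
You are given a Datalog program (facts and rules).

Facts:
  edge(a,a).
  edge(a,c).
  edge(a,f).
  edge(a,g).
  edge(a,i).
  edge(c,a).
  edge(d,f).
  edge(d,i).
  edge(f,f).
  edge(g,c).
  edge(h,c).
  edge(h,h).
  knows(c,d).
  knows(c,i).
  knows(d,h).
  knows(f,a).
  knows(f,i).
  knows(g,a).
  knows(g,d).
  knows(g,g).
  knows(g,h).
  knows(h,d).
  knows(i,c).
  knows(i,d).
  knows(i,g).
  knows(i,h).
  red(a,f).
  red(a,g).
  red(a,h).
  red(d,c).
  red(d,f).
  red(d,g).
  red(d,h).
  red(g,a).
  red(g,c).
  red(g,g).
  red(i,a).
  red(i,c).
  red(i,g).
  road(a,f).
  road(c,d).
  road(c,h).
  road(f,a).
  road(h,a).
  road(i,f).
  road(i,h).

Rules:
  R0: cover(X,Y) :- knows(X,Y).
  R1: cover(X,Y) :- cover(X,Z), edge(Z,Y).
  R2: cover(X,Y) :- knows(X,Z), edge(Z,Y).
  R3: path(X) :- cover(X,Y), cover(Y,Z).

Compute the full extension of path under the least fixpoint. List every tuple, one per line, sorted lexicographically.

path(c)
path(d)
path(f)
path(g)
path(h)
path(i)

round 1: derive cover(c,d) via R0 from knows(c,d)
round 1: derive cover(c,i) via R0 from knows(c,i)
round 1: derive cover(d,h) via R0 from knows(d,h)
round 1: derive cover(f,a) via R0 from knows(f,a)
round 1: derive cover(f,i) via R0 from knows(f,i)
round 1: derive cover(g,a) via R0 from knows(g,a)
round 1: derive cover(g,d) via R0 from knows(g,d)
round 1: derive cover(g,g) via R0 from knows(g,g)
round 1: derive cover(g,h) via R0 from knows(g,h)
round 1: derive cover(h,d) via R0 from knows(h,d)
round 1: derive cover(i,c) via R0 from knows(i,c)
round 1: derive cover(i,d) via R0 from knows(i,d)
round 1: derive cover(i,g) via R0 from knows(i,g)
round 1: derive cover(i,h) via R0 from knows(i,h)
round 1: derive cover(c,f) via R2 from knows(c,d), edge(d,f)
round 1: derive cover(d,c) via R2 from knows(d,h), edge(h,c)
round 1: derive cover(f,c) via R2 from knows(f,a), edge(a,c)
round 1: derive cover(f,f) via R2 from knows(f,a), edge(a,f)
round 1: derive cover(f,g) via R2 from knows(f,a), edge(a,g)
round 1: derive cover(g,c) via R2 from knows(g,a), edge(a,c)
round 1: derive cover(g,f) via R2 from knows(g,a), edge(a,f)
round 1: derive cover(g,i) via R2 from knows(g,a), edge(a,i)
round 1: derive cover(h,f) via R2 from knows(h,d), edge(d,f)
round 1: derive cover(h,i) via R2 from knows(h,d), edge(d,i)
round 1: derive cover(i,a) via R2 from knows(i,c), edge(c,a)
round 1: derive cover(i,f) via R2 from knows(i,d), edge(d,f)
round 1: derive cover(i,i) via R2 from knows(i,d), edge(d,i)
round 2: derive cover(d,a) via R1 from cover(d,c), edge(c,a)
round 2: derive path(c) via R3 from cover(c,d), cover(d,c)
round 2: derive path(d) via R3 from cover(d,c), cover(c,d)
round 2: derive path(f) via R3 from cover(f,c), cover(c,d)
round 2: derive path(g) via R3 from cover(g,c), cover(c,d)
round 2: derive path(h) via R3 from cover(h,d), cover(d,c)
round 2: derive path(i) via R3 from cover(i,c), cover(c,d)
round 3: derive cover(d,f) via R1 from cover(d,a), edge(a,f)
round 3: derive cover(d,g) via R1 from cover(d,a), edge(a,g)
round 3: derive cover(d,i) via R1 from cover(d,a), edge(a,i)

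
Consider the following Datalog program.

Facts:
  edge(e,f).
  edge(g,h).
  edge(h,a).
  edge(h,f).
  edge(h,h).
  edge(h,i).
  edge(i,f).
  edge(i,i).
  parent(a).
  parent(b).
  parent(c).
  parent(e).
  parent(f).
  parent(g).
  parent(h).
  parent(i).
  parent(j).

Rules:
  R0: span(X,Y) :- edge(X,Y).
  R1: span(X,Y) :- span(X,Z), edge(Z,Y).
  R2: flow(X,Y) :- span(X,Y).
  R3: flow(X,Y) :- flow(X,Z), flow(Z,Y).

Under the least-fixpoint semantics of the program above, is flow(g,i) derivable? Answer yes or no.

round 1: derive span(e,f) via R0 from edge(e,f)
round 1: derive span(g,h) via R0 from edge(g,h)
round 1: derive span(h,a) via R0 from edge(h,a)
round 1: derive span(h,f) via R0 from edge(h,f)
round 1: derive span(h,h) via R0 from edge(h,h)
round 1: derive span(h,i) via R0 from edge(h,i)
round 1: derive span(i,f) via R0 from edge(i,f)
round 1: derive span(i,i) via R0 from edge(i,i)
round 2: derive span(g,a) via R1 from span(g,h), edge(h,a)
round 2: derive span(g,f) via R1 from span(g,h), edge(h,f)
round 2: derive span(g,i) via R1 from span(g,h), edge(h,i)
round 2: derive flow(e,f) via R2 from span(e,f)
round 2: derive flow(g,h) via R2 from span(g,h)
round 2: derive flow(h,a) via R2 from span(h,a)
round 2: derive flow(h,f) via R2 from span(h,f)
round 2: derive flow(h,h) via R2 from span(h,h)
round 2: derive flow(h,i) via R2 from span(h,i)
round 2: derive flow(i,f) via R2 from span(i,f)
round 2: derive flow(i,i) via R2 from span(i,i)
round 3: derive flow(g,a) via R2 from span(g,a)
round 3: derive flow(g,f) via R2 from span(g,f)
round 3: derive flow(g,i) via R2 from span(g,i)

yes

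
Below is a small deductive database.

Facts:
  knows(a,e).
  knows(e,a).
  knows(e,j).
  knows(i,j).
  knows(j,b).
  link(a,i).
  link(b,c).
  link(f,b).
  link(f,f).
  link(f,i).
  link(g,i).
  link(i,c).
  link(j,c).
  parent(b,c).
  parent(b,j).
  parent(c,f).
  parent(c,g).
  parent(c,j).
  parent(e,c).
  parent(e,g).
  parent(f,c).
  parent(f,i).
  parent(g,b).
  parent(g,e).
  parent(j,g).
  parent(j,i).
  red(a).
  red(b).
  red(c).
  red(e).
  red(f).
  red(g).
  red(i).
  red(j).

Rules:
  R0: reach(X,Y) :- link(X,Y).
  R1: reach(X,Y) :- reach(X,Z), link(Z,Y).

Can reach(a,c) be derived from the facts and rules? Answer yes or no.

yes

round 1: derive reach(a,i) via R0 from link(a,i)
round 1: derive reach(b,c) via R0 from link(b,c)
round 1: derive reach(f,b) via R0 from link(f,b)
round 1: derive reach(f,f) via R0 from link(f,f)
round 1: derive reach(f,i) via R0 from link(f,i)
round 1: derive reach(g,i) via R0 from link(g,i)
round 1: derive reach(i,c) via R0 from link(i,c)
round 1: derive reach(j,c) via R0 from link(j,c)
round 2: derive reach(a,c) via R1 from reach(a,i), link(i,c)
round 2: derive reach(f,c) via R1 from reach(f,b), link(b,c)
round 2: derive reach(g,c) via R1 from reach(g,i), link(i,c)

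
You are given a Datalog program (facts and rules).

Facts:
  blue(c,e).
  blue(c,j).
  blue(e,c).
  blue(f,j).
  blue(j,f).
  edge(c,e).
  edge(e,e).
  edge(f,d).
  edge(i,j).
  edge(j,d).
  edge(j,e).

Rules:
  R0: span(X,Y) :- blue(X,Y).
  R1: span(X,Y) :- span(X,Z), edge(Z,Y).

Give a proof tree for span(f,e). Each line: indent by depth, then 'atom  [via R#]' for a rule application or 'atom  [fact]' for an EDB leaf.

span(f,e)  [via R1]
  span(f,j)  [via R0]
    blue(f,j)  [fact]
  edge(j,e)  [fact]

round 1: derive span(c,e) via R0 from blue(c,e)
round 1: derive span(c,j) via R0 from blue(c,j)
round 1: derive span(e,c) via R0 from blue(e,c)
round 1: derive span(f,j) via R0 from blue(f,j)
round 1: derive span(j,f) via R0 from blue(j,f)
round 2: derive span(c,d) via R1 from span(c,j), edge(j,d)
round 2: derive span(e,e) via R1 from span(e,c), edge(c,e)
round 2: derive span(f,d) via R1 from span(f,j), edge(j,d)
round 2: derive span(f,e) via R1 from span(f,j), edge(j,e)
round 2: derive span(j,d) via R1 from span(j,f), edge(f,d)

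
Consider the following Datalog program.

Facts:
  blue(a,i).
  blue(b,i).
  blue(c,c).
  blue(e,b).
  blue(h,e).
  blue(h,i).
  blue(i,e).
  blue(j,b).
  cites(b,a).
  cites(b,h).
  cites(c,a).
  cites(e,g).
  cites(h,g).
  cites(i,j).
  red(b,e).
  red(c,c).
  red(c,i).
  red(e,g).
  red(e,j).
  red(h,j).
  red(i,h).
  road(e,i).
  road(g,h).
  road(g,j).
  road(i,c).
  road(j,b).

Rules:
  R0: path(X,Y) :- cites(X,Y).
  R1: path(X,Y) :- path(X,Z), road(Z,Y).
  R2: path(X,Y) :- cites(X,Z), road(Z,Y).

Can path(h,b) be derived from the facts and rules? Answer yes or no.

yes

round 1: derive path(b,a) via R0 from cites(b,a)
round 1: derive path(b,h) via R0 from cites(b,h)
round 1: derive path(c,a) via R0 from cites(c,a)
round 1: derive path(e,g) via R0 from cites(e,g)
round 1: derive path(h,g) via R0 from cites(h,g)
round 1: derive path(i,j) via R0 from cites(i,j)
round 1: derive path(e,h) via R2 from cites(e,g), road(g,h)
round 1: derive path(e,j) via R2 from cites(e,g), road(g,j)
round 1: derive path(h,h) via R2 from cites(h,g), road(g,h)
round 1: derive path(h,j) via R2 from cites(h,g), road(g,j)
round 1: derive path(i,b) via R2 from cites(i,j), road(j,b)
round 2: derive path(e,b) via R1 from path(e,j), road(j,b)
round 2: derive path(h,b) via R1 from path(h,j), road(j,b)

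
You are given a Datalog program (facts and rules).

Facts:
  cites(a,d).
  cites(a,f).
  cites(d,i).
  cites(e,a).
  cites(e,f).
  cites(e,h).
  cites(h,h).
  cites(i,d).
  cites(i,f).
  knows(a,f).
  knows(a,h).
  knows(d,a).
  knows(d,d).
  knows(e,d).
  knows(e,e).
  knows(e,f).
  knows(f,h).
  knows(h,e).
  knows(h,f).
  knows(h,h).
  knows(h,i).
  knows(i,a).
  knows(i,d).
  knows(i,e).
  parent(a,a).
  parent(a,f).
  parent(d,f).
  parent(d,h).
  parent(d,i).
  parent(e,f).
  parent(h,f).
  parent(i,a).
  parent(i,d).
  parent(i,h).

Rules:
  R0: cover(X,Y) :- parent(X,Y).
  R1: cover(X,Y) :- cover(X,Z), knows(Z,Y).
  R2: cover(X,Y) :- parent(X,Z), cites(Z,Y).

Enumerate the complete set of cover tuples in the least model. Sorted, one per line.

round 1: derive cover(a,a) via R0 from parent(a,a)
round 1: derive cover(a,f) via R0 from parent(a,f)
round 1: derive cover(d,f) via R0 from parent(d,f)
round 1: derive cover(d,h) via R0 from parent(d,h)
round 1: derive cover(d,i) via R0 from parent(d,i)
round 1: derive cover(e,f) via R0 from parent(e,f)
round 1: derive cover(h,f) via R0 from parent(h,f)
round 1: derive cover(i,a) via R0 from parent(i,a)
round 1: derive cover(i,d) via R0 from parent(i,d)
round 1: derive cover(i,h) via R0 from parent(i,h)
round 1: derive cover(a,d) via R2 from parent(a,a), cites(a,d)
round 1: derive cover(d,d) via R2 from parent(d,i), cites(i,d)
round 1: derive cover(i,f) via R2 from parent(i,a), cites(a,f)
round 1: derive cover(i,i) via R2 from parent(i,d), cites(d,i)
round 2: derive cover(a,h) via R1 from cover(a,a), knows(a,h)
round 2: derive cover(d,a) via R1 from cover(d,d), knows(d,a)
round 2: derive cover(d,e) via R1 from cover(d,h), knows(h,e)
round 2: derive cover(e,h) via R1 from cover(e,f), knows(f,h)
round 2: derive cover(h,h) via R1 from cover(h,f), knows(f,h)
round 2: derive cover(i,e) via R1 from cover(i,h), knows(h,e)
round 3: derive cover(a,e) via R1 from cover(a,h), knows(h,e)
round 3: derive cover(a,i) via R1 from cover(a,h), knows(h,i)
round 3: derive cover(e,e) via R1 from cover(e,h), knows(h,e)
round 3: derive cover(e,i) via R1 from cover(e,h), knows(h,i)
round 3: derive cover(h,e) via R1 from cover(h,h), knows(h,e)
round 3: derive cover(h,i) via R1 from cover(h,h), knows(h,i)
round 4: derive cover(e,a) via R1 from cover(e,i), knows(i,a)
round 4: derive cover(e,d) via R1 from cover(e,e), knows(e,d)
round 4: derive cover(h,a) via R1 from cover(h,i), knows(i,a)
round 4: derive cover(h,d) via R1 from cover(h,e), knows(e,d)

cover(a,a)
cover(a,d)
cover(a,e)
cover(a,f)
cover(a,h)
cover(a,i)
cover(d,a)
cover(d,d)
cover(d,e)
cover(d,f)
cover(d,h)
cover(d,i)
cover(e,a)
cover(e,d)
cover(e,e)
cover(e,f)
cover(e,h)
cover(e,i)
cover(h,a)
cover(h,d)
cover(h,e)
cover(h,f)
cover(h,h)
cover(h,i)
cover(i,a)
cover(i,d)
cover(i,e)
cover(i,f)
cover(i,h)
cover(i,i)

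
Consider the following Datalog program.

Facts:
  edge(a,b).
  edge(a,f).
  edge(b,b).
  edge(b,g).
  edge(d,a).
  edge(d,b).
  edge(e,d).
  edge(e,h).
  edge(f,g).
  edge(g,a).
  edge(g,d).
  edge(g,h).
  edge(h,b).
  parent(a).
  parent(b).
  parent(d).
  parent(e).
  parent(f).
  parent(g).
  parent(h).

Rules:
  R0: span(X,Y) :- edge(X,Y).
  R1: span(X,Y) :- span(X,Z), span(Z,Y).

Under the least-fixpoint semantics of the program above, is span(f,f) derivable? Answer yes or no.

yes

round 1: derive span(a,b) via R0 from edge(a,b)
round 1: derive span(a,f) via R0 from edge(a,f)
round 1: derive span(b,b) via R0 from edge(b,b)
round 1: derive span(b,g) via R0 from edge(b,g)
round 1: derive span(d,a) via R0 from edge(d,a)
round 1: derive span(d,b) via R0 from edge(d,b)
round 1: derive span(e,d) via R0 from edge(e,d)
round 1: derive span(e,h) via R0 from edge(e,h)
round 1: derive span(f,g) via R0 from edge(f,g)
round 1: derive span(g,a) via R0 from edge(g,a)
round 1: derive span(g,d) via R0 from edge(g,d)
round 1: derive span(g,h) via R0 from edge(g,h)
round 1: derive span(h,b) via R0 from edge(h,b)
round 2: derive span(a,g) via R1 from span(a,b), span(b,g)
round 2: derive span(b,a) via R1 from span(b,g), span(g,a)
round 2: derive span(b,d) via R1 from span(b,g), span(g,d)
round 2: derive span(b,h) via R1 from span(b,g), span(g,h)
round 2: derive span(d,f) via R1 from span(d,a), span(a,f)
round 2: derive span(d,g) via R1 from span(d,b), span(b,g)
round 2: derive span(e,a) via R1 from span(e,d), span(d,a)
round 2: derive span(e,b) via R1 from span(e,d), span(d,b)
round 2: derive span(f,a) via R1 from span(f,g), span(g,a)
round 2: derive span(f,d) via R1 from span(f,g), span(g,d)
round 2: derive span(f,h) via R1 from span(f,g), span(g,h)
round 2: derive span(g,b) via R1 from span(g,a), span(a,b)
round 2: derive span(g,f) via R1 from span(g,a), span(a,f)
round 2: derive span(h,g) via R1 from span(h,b), span(b,g)
round 3: derive span(a,a) via R1 from span(a,b), span(b,a)
round 3: derive span(a,d) via R1 from span(a,b), span(b,d)
round 3: derive span(a,h) via R1 from span(a,b), span(b,h)
round 3: derive span(b,f) via R1 from span(b,a), span(a,f)
round 3: derive span(d,d) via R1 from span(d,b), span(b,d)
round 3: derive span(d,h) via R1 from span(d,b), span(b,h)
round 3: derive span(e,f) via R1 from span(e,a), span(a,f)
round 3: derive span(e,g) via R1 from span(e,a), span(a,g)
round 3: derive span(f,b) via R1 from span(f,a), span(a,b)
round 3: derive span(f,f) via R1 from span(f,a), span(a,f)
round 3: derive span(g,g) via R1 from span(g,a), span(a,g)
round 3: derive span(h,a) via R1 from span(h,b), span(b,a)
round 3: derive span(h,d) via R1 from span(h,b), span(b,d)
round 3: derive span(h,f) via R1 from span(h,g), span(g,f)
round 3: derive span(h,h) via R1 from span(h,b), span(b,h)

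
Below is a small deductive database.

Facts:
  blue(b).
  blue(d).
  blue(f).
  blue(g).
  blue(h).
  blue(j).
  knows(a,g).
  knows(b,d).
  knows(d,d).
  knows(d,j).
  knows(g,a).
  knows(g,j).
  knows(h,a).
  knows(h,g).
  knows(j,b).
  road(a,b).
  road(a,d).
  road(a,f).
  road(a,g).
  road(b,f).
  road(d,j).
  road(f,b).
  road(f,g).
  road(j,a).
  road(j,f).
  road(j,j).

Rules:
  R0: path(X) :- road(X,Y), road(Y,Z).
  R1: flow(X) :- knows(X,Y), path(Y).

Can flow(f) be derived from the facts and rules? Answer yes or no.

round 1: derive path(a) via R0 from road(a,b), road(b,f)
round 1: derive path(b) via R0 from road(b,f), road(f,b)
round 1: derive path(d) via R0 from road(d,j), road(j,a)
round 1: derive path(f) via R0 from road(f,b), road(b,f)
round 1: derive path(j) via R0 from road(j,a), road(a,b)
round 2: derive flow(b) via R1 from knows(b,d), path(d)
round 2: derive flow(d) via R1 from knows(d,d), path(d)
round 2: derive flow(g) via R1 from knows(g,a), path(a)
round 2: derive flow(h) via R1 from knows(h,a), path(a)
round 2: derive flow(j) via R1 from knows(j,b), path(b)

no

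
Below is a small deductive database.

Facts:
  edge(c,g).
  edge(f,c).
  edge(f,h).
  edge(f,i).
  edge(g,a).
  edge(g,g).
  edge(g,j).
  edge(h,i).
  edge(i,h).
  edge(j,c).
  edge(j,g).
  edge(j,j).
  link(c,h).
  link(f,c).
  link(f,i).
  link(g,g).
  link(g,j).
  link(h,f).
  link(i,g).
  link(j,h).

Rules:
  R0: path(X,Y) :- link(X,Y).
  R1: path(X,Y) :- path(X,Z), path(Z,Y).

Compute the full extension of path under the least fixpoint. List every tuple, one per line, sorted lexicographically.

round 1: derive path(c,h) via R0 from link(c,h)
round 1: derive path(f,c) via R0 from link(f,c)
round 1: derive path(f,i) via R0 from link(f,i)
round 1: derive path(g,g) via R0 from link(g,g)
round 1: derive path(g,j) via R0 from link(g,j)
round 1: derive path(h,f) via R0 from link(h,f)
round 1: derive path(i,g) via R0 from link(i,g)
round 1: derive path(j,h) via R0 from link(j,h)
round 2: derive path(c,f) via R1 from path(c,h), path(h,f)
round 2: derive path(f,g) via R1 from path(f,i), path(i,g)
round 2: derive path(f,h) via R1 from path(f,c), path(c,h)
round 2: derive path(g,h) via R1 from path(g,j), path(j,h)
round 2: derive path(h,c) via R1 from path(h,f), path(f,c)
round 2: derive path(h,i) via R1 from path(h,f), path(f,i)
round 2: derive path(i,j) via R1 from path(i,g), path(g,j)
round 2: derive path(j,f) via R1 from path(j,h), path(h,f)
round 3: derive path(c,c) via R1 from path(c,f), path(f,c)
round 3: derive path(c,g) via R1 from path(c,f), path(f,g)
round 3: derive path(c,i) via R1 from path(c,f), path(f,i)
round 3: derive path(f,f) via R1 from path(f,c), path(c,f)
round 3: derive path(f,j) via R1 from path(f,g), path(g,j)
round 3: derive path(g,c) via R1 from path(g,h), path(h,c)
round 3: derive path(g,f) via R1 from path(g,h), path(h,f)
round 3: derive path(g,i) via R1 from path(g,h), path(h,i)
round 3: derive path(h,g) via R1 from path(h,f), path(f,g)
round 3: derive path(h,h) via R1 from path(h,c), path(c,h)
round 3: derive path(h,j) via R1 from path(h,i), path(i,j)
round 3: derive path(i,f) via R1 from path(i,j), path(j,f)
round 3: derive path(i,h) via R1 from path(i,g), path(g,h)
round 3: derive path(j,c) via R1 from path(j,f), path(f,c)
round 3: derive path(j,g) via R1 from path(j,f), path(f,g)
round 3: derive path(j,i) via R1 from path(j,f), path(f,i)
round 4: derive path(c,j) via R1 from path(c,f), path(f,j)
round 4: derive path(i,c) via R1 from path(i,f), path(f,c)
round 4: derive path(i,i) via R1 from path(i,f), path(f,i)
round 4: derive path(j,j) via R1 from path(j,f), path(f,j)

path(c,c)
path(c,f)
path(c,g)
path(c,h)
path(c,i)
path(c,j)
path(f,c)
path(f,f)
path(f,g)
path(f,h)
path(f,i)
path(f,j)
path(g,c)
path(g,f)
path(g,g)
path(g,h)
path(g,i)
path(g,j)
path(h,c)
path(h,f)
path(h,g)
path(h,h)
path(h,i)
path(h,j)
path(i,c)
path(i,f)
path(i,g)
path(i,h)
path(i,i)
path(i,j)
path(j,c)
path(j,f)
path(j,g)
path(j,h)
path(j,i)
path(j,j)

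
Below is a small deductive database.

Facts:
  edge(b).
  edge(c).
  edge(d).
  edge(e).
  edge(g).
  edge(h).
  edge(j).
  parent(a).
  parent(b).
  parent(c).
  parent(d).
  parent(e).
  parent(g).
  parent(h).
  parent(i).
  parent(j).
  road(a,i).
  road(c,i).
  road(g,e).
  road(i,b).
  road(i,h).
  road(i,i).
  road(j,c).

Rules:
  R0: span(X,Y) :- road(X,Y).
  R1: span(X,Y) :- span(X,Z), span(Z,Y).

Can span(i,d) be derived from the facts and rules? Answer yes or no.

round 1: derive span(a,i) via R0 from road(a,i)
round 1: derive span(c,i) via R0 from road(c,i)
round 1: derive span(g,e) via R0 from road(g,e)
round 1: derive span(i,b) via R0 from road(i,b)
round 1: derive span(i,h) via R0 from road(i,h)
round 1: derive span(i,i) via R0 from road(i,i)
round 1: derive span(j,c) via R0 from road(j,c)
round 2: derive span(a,b) via R1 from span(a,i), span(i,b)
round 2: derive span(a,h) via R1 from span(a,i), span(i,h)
round 2: derive span(c,b) via R1 from span(c,i), span(i,b)
round 2: derive span(c,h) via R1 from span(c,i), span(i,h)
round 2: derive span(j,i) via R1 from span(j,c), span(c,i)
round 3: derive span(j,b) via R1 from span(j,c), span(c,b)
round 3: derive span(j,h) via R1 from span(j,c), span(c,h)

no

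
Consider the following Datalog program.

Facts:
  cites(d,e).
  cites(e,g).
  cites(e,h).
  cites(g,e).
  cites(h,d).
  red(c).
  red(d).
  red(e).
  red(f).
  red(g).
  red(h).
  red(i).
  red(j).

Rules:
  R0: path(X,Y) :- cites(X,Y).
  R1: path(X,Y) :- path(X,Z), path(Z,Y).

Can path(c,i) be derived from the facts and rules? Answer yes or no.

no

round 1: derive path(d,e) via R0 from cites(d,e)
round 1: derive path(e,g) via R0 from cites(e,g)
round 1: derive path(e,h) via R0 from cites(e,h)
round 1: derive path(g,e) via R0 from cites(g,e)
round 1: derive path(h,d) via R0 from cites(h,d)
round 2: derive path(d,g) via R1 from path(d,e), path(e,g)
round 2: derive path(d,h) via R1 from path(d,e), path(e,h)
round 2: derive path(e,d) via R1 from path(e,h), path(h,d)
round 2: derive path(e,e) via R1 from path(e,g), path(g,e)
round 2: derive path(g,g) via R1 from path(g,e), path(e,g)
round 2: derive path(g,h) via R1 from path(g,e), path(e,h)
round 2: derive path(h,e) via R1 from path(h,d), path(d,e)
round 3: derive path(d,d) via R1 from path(d,e), path(e,d)
round 3: derive path(g,d) via R1 from path(g,e), path(e,d)
round 3: derive path(h,g) via R1 from path(h,d), path(d,g)
round 3: derive path(h,h) via R1 from path(h,d), path(d,h)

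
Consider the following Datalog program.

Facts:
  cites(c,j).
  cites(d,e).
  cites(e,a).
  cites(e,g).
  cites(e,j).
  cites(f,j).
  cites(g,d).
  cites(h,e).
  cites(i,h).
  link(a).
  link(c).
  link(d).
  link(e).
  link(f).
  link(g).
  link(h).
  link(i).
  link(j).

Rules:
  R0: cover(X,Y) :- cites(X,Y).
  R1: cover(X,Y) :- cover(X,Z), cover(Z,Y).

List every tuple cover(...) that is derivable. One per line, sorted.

round 1: derive cover(c,j) via R0 from cites(c,j)
round 1: derive cover(d,e) via R0 from cites(d,e)
round 1: derive cover(e,a) via R0 from cites(e,a)
round 1: derive cover(e,g) via R0 from cites(e,g)
round 1: derive cover(e,j) via R0 from cites(e,j)
round 1: derive cover(f,j) via R0 from cites(f,j)
round 1: derive cover(g,d) via R0 from cites(g,d)
round 1: derive cover(h,e) via R0 from cites(h,e)
round 1: derive cover(i,h) via R0 from cites(i,h)
round 2: derive cover(d,a) via R1 from cover(d,e), cover(e,a)
round 2: derive cover(d,g) via R1 from cover(d,e), cover(e,g)
round 2: derive cover(d,j) via R1 from cover(d,e), cover(e,j)
round 2: derive cover(e,d) via R1 from cover(e,g), cover(g,d)
round 2: derive cover(g,e) via R1 from cover(g,d), cover(d,e)
round 2: derive cover(h,a) via R1 from cover(h,e), cover(e,a)
round 2: derive cover(h,g) via R1 from cover(h,e), cover(e,g)
round 2: derive cover(h,j) via R1 from cover(h,e), cover(e,j)
round 2: derive cover(i,e) via R1 from cover(i,h), cover(h,e)
round 3: derive cover(d,d) via R1 from cover(d,e), cover(e,d)
round 3: derive cover(e,e) via R1 from cover(e,d), cover(d,e)
round 3: derive cover(g,a) via R1 from cover(g,d), cover(d,a)
round 3: derive cover(g,g) via R1 from cover(g,d), cover(d,g)
round 3: derive cover(g,j) via R1 from cover(g,d), cover(d,j)
round 3: derive cover(h,d) via R1 from cover(h,e), cover(e,d)
round 3: derive cover(i,a) via R1 from cover(i,e), cover(e,a)
round 3: derive cover(i,d) via R1 from cover(i,e), cover(e,d)
round 3: derive cover(i,g) via R1 from cover(i,e), cover(e,g)
round 3: derive cover(i,j) via R1 from cover(i,e), cover(e,j)

cover(c,j)
cover(d,a)
cover(d,d)
cover(d,e)
cover(d,g)
cover(d,j)
cover(e,a)
cover(e,d)
cover(e,e)
cover(e,g)
cover(e,j)
cover(f,j)
cover(g,a)
cover(g,d)
cover(g,e)
cover(g,g)
cover(g,j)
cover(h,a)
cover(h,d)
cover(h,e)
cover(h,g)
cover(h,j)
cover(i,a)
cover(i,d)
cover(i,e)
cover(i,g)
cover(i,h)
cover(i,j)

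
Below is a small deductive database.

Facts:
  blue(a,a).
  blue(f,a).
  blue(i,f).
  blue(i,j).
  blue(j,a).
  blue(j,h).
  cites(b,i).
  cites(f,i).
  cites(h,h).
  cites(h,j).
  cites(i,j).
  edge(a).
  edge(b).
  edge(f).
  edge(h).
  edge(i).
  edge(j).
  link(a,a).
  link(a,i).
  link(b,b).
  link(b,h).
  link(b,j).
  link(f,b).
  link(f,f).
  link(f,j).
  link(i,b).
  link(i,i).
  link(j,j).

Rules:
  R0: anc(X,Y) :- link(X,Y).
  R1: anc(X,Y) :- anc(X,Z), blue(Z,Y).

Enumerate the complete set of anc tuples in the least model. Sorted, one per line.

round 1: derive anc(a,a) via R0 from link(a,a)
round 1: derive anc(a,i) via R0 from link(a,i)
round 1: derive anc(b,b) via R0 from link(b,b)
round 1: derive anc(b,h) via R0 from link(b,h)
round 1: derive anc(b,j) via R0 from link(b,j)
round 1: derive anc(f,b) via R0 from link(f,b)
round 1: derive anc(f,f) via R0 from link(f,f)
round 1: derive anc(f,j) via R0 from link(f,j)
round 1: derive anc(i,b) via R0 from link(i,b)
round 1: derive anc(i,i) via R0 from link(i,i)
round 1: derive anc(j,j) via R0 from link(j,j)
round 2: derive anc(a,f) via R1 from anc(a,i), blue(i,f)
round 2: derive anc(a,j) via R1 from anc(a,i), blue(i,j)
round 2: derive anc(b,a) via R1 from anc(b,j), blue(j,a)
round 2: derive anc(f,a) via R1 from anc(f,f), blue(f,a)
round 2: derive anc(f,h) via R1 from anc(f,j), blue(j,h)
round 2: derive anc(i,f) via R1 from anc(i,i), blue(i,f)
round 2: derive anc(i,j) via R1 from anc(i,i), blue(i,j)
round 2: derive anc(j,a) via R1 from anc(j,j), blue(j,a)
round 2: derive anc(j,h) via R1 from anc(j,j), blue(j,h)
round 3: derive anc(a,h) via R1 from anc(a,j), blue(j,h)
round 3: derive anc(i,a) via R1 from anc(i,f), blue(f,a)
round 3: derive anc(i,h) via R1 from anc(i,j), blue(j,h)

anc(a,a)
anc(a,f)
anc(a,h)
anc(a,i)
anc(a,j)
anc(b,a)
anc(b,b)
anc(b,h)
anc(b,j)
anc(f,a)
anc(f,b)
anc(f,f)
anc(f,h)
anc(f,j)
anc(i,a)
anc(i,b)
anc(i,f)
anc(i,h)
anc(i,i)
anc(i,j)
anc(j,a)
anc(j,h)
anc(j,j)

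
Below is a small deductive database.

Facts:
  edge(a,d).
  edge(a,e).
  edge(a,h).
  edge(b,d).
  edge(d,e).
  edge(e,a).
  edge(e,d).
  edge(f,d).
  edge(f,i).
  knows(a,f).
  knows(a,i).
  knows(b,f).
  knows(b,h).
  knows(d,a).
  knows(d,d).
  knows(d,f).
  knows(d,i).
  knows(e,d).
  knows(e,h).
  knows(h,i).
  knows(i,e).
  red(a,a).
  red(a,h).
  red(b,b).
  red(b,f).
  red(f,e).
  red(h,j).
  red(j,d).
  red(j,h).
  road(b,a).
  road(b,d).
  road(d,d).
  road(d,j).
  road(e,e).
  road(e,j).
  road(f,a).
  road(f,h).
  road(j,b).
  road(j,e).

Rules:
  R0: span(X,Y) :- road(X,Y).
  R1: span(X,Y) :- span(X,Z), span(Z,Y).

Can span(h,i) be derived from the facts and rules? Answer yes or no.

round 1: derive span(b,a) via R0 from road(b,a)
round 1: derive span(b,d) via R0 from road(b,d)
round 1: derive span(d,d) via R0 from road(d,d)
round 1: derive span(d,j) via R0 from road(d,j)
round 1: derive span(e,e) via R0 from road(e,e)
round 1: derive span(e,j) via R0 from road(e,j)
round 1: derive span(f,a) via R0 from road(f,a)
round 1: derive span(f,h) via R0 from road(f,h)
round 1: derive span(j,b) via R0 from road(j,b)
round 1: derive span(j,e) via R0 from road(j,e)
round 2: derive span(b,j) via R1 from span(b,d), span(d,j)
round 2: derive span(d,b) via R1 from span(d,j), span(j,b)
round 2: derive span(d,e) via R1 from span(d,j), span(j,e)
round 2: derive span(e,b) via R1 from span(e,j), span(j,b)
round 2: derive span(j,a) via R1 from span(j,b), span(b,a)
round 2: derive span(j,d) via R1 from span(j,b), span(b,d)
round 2: derive span(j,j) via R1 from span(j,e), span(e,j)
round 3: derive span(b,b) via R1 from span(b,d), span(d,b)
round 3: derive span(b,e) via R1 from span(b,d), span(d,e)
round 3: derive span(d,a) via R1 from span(d,b), span(b,a)
round 3: derive span(e,a) via R1 from span(e,b), span(b,a)
round 3: derive span(e,d) via R1 from span(e,b), span(b,d)

no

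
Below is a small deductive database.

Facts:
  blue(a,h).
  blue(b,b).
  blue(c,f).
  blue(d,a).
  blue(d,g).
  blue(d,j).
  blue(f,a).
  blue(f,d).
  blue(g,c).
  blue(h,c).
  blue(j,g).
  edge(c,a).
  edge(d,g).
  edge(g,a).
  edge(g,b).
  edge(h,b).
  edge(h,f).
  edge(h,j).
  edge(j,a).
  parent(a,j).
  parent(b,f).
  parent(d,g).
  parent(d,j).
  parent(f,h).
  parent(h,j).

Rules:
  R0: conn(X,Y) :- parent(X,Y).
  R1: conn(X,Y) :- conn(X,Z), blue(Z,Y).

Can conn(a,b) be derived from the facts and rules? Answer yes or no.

no

round 1: derive conn(a,j) via R0 from parent(a,j)
round 1: derive conn(b,f) via R0 from parent(b,f)
round 1: derive conn(d,g) via R0 from parent(d,g)
round 1: derive conn(d,j) via R0 from parent(d,j)
round 1: derive conn(f,h) via R0 from parent(f,h)
round 1: derive conn(h,j) via R0 from parent(h,j)
round 2: derive conn(a,g) via R1 from conn(a,j), blue(j,g)
round 2: derive conn(b,a) via R1 from conn(b,f), blue(f,a)
round 2: derive conn(b,d) via R1 from conn(b,f), blue(f,d)
round 2: derive conn(d,c) via R1 from conn(d,g), blue(g,c)
round 2: derive conn(f,c) via R1 from conn(f,h), blue(h,c)
round 2: derive conn(h,g) via R1 from conn(h,j), blue(j,g)
round 3: derive conn(a,c) via R1 from conn(a,g), blue(g,c)
round 3: derive conn(b,g) via R1 from conn(b,d), blue(d,g)
round 3: derive conn(b,h) via R1 from conn(b,a), blue(a,h)
round 3: derive conn(b,j) via R1 from conn(b,d), blue(d,j)
round 3: derive conn(d,f) via R1 from conn(d,c), blue(c,f)
round 3: derive conn(f,f) via R1 from conn(f,c), blue(c,f)
round 3: derive conn(h,c) via R1 from conn(h,g), blue(g,c)
round 4: derive conn(a,f) via R1 from conn(a,c), blue(c,f)
round 4: derive conn(b,c) via R1 from conn(b,g), blue(g,c)
round 4: derive conn(d,a) via R1 from conn(d,f), blue(f,a)
round 4: derive conn(d,d) via R1 from conn(d,f), blue(f,d)
round 4: derive conn(f,a) via R1 from conn(f,f), blue(f,a)
round 4: derive conn(f,d) via R1 from conn(f,f), blue(f,d)
round 4: derive conn(h,f) via R1 from conn(h,c), blue(c,f)
round 5: derive conn(a,a) via R1 from conn(a,f), blue(f,a)
round 5: derive conn(a,d) via R1 from conn(a,f), blue(f,d)
round 5: derive conn(d,h) via R1 from conn(d,a), blue(a,h)
round 5: derive conn(f,g) via R1 from conn(f,d), blue(d,g)
round 5: derive conn(f,j) via R1 from conn(f,d), blue(d,j)
round 5: derive conn(h,a) via R1 from conn(h,f), blue(f,a)
round 5: derive conn(h,d) via R1 from conn(h,f), blue(f,d)
round 6: derive conn(a,h) via R1 from conn(a,a), blue(a,h)
round 6: derive conn(h,h) via R1 from conn(h,a), blue(a,h)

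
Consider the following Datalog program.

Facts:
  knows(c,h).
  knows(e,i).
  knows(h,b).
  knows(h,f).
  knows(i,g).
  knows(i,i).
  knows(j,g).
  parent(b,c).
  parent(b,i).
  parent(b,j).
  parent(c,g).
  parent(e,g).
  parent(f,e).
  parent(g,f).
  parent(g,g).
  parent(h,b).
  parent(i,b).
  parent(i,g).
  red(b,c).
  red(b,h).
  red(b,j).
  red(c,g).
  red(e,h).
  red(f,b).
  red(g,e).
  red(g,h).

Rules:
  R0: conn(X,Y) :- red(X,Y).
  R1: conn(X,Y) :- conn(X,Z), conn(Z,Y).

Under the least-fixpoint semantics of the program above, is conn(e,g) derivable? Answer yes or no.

no

round 1: derive conn(b,c) via R0 from red(b,c)
round 1: derive conn(b,h) via R0 from red(b,h)
round 1: derive conn(b,j) via R0 from red(b,j)
round 1: derive conn(c,g) via R0 from red(c,g)
round 1: derive conn(e,h) via R0 from red(e,h)
round 1: derive conn(f,b) via R0 from red(f,b)
round 1: derive conn(g,e) via R0 from red(g,e)
round 1: derive conn(g,h) via R0 from red(g,h)
round 2: derive conn(b,g) via R1 from conn(b,c), conn(c,g)
round 2: derive conn(c,e) via R1 from conn(c,g), conn(g,e)
round 2: derive conn(c,h) via R1 from conn(c,g), conn(g,h)
round 2: derive conn(f,c) via R1 from conn(f,b), conn(b,c)
round 2: derive conn(f,h) via R1 from conn(f,b), conn(b,h)
round 2: derive conn(f,j) via R1 from conn(f,b), conn(b,j)
round 3: derive conn(b,e) via R1 from conn(b,c), conn(c,e)
round 3: derive conn(f,e) via R1 from conn(f,c), conn(c,e)
round 3: derive conn(f,g) via R1 from conn(f,b), conn(b,g)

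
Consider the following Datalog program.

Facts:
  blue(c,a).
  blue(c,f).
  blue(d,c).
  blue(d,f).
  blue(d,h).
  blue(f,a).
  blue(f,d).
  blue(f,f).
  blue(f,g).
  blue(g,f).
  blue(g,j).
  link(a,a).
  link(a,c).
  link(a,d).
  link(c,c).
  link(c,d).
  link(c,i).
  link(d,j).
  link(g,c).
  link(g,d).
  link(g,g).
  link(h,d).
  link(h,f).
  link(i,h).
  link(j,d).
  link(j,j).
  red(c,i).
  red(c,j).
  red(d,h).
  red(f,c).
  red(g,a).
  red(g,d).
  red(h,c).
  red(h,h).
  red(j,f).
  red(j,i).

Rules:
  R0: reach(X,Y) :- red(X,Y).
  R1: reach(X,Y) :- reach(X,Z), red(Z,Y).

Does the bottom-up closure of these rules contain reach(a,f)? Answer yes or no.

no

round 1: derive reach(c,i) via R0 from red(c,i)
round 1: derive reach(c,j) via R0 from red(c,j)
round 1: derive reach(d,h) via R0 from red(d,h)
round 1: derive reach(f,c) via R0 from red(f,c)
round 1: derive reach(g,a) via R0 from red(g,a)
round 1: derive reach(g,d) via R0 from red(g,d)
round 1: derive reach(h,c) via R0 from red(h,c)
round 1: derive reach(h,h) via R0 from red(h,h)
round 1: derive reach(j,f) via R0 from red(j,f)
round 1: derive reach(j,i) via R0 from red(j,i)
round 2: derive reach(c,f) via R1 from reach(c,j), red(j,f)
round 2: derive reach(d,c) via R1 from reach(d,h), red(h,c)
round 2: derive reach(f,i) via R1 from reach(f,c), red(c,i)
round 2: derive reach(f,j) via R1 from reach(f,c), red(c,j)
round 2: derive reach(g,h) via R1 from reach(g,d), red(d,h)
round 2: derive reach(h,i) via R1 from reach(h,c), red(c,i)
round 2: derive reach(h,j) via R1 from reach(h,c), red(c,j)
round 2: derive reach(j,c) via R1 from reach(j,f), red(f,c)
round 3: derive reach(c,c) via R1 from reach(c,f), red(f,c)
round 3: derive reach(d,i) via R1 from reach(d,c), red(c,i)
round 3: derive reach(d,j) via R1 from reach(d,c), red(c,j)
round 3: derive reach(f,f) via R1 from reach(f,j), red(j,f)
round 3: derive reach(g,c) via R1 from reach(g,h), red(h,c)
round 3: derive reach(h,f) via R1 from reach(h,j), red(j,f)
round 3: derive reach(j,j) via R1 from reach(j,c), red(c,j)
round 4: derive reach(d,f) via R1 from reach(d,j), red(j,f)
round 4: derive reach(g,i) via R1 from reach(g,c), red(c,i)
round 4: derive reach(g,j) via R1 from reach(g,c), red(c,j)
round 5: derive reach(g,f) via R1 from reach(g,j), red(j,f)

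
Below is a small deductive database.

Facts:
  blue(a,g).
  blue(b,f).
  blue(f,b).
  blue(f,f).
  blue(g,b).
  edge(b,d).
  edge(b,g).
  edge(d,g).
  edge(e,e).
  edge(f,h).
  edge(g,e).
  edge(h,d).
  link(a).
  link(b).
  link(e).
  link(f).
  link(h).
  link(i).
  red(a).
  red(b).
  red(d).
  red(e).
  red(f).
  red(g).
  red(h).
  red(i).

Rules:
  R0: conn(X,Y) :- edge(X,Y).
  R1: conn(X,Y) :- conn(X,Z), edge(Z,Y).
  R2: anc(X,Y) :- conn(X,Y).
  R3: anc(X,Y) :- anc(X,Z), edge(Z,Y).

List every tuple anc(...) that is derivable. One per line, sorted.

anc(b,d)
anc(b,e)
anc(b,g)
anc(d,e)
anc(d,g)
anc(e,e)
anc(f,d)
anc(f,e)
anc(f,g)
anc(f,h)
anc(g,e)
anc(h,d)
anc(h,e)
anc(h,g)

round 1: derive conn(b,d) via R0 from edge(b,d)
round 1: derive conn(b,g) via R0 from edge(b,g)
round 1: derive conn(d,g) via R0 from edge(d,g)
round 1: derive conn(e,e) via R0 from edge(e,e)
round 1: derive conn(f,h) via R0 from edge(f,h)
round 1: derive conn(g,e) via R0 from edge(g,e)
round 1: derive conn(h,d) via R0 from edge(h,d)
round 2: derive conn(b,e) via R1 from conn(b,g), edge(g,e)
round 2: derive conn(d,e) via R1 from conn(d,g), edge(g,e)
round 2: derive conn(f,d) via R1 from conn(f,h), edge(h,d)
round 2: derive conn(h,g) via R1 from conn(h,d), edge(d,g)
round 2: derive anc(b,d) via R2 from conn(b,d)
round 2: derive anc(b,g) via R2 from conn(b,g)
round 2: derive anc(d,g) via R2 from conn(d,g)
round 2: derive anc(e,e) via R2 from conn(e,e)
round 2: derive anc(f,h) via R2 from conn(f,h)
round 2: derive anc(g,e) via R2 from conn(g,e)
round 2: derive anc(h,d) via R2 from conn(h,d)
round 3: derive conn(f,g) via R1 from conn(f,d), edge(d,g)
round 3: derive conn(h,e) via R1 from conn(h,g), edge(g,e)
round 3: derive anc(b,e) via R2 from conn(b,e)
round 3: derive anc(d,e) via R2 from conn(d,e)
round 3: derive anc(f,d) via R2 from conn(f,d)
round 3: derive anc(h,g) via R2 from conn(h,g)
round 4: derive conn(f,e) via R1 from conn(f,g), edge(g,e)
round 4: derive anc(f,g) via R2 from conn(f,g)
round 4: derive anc(h,e) via R2 from conn(h,e)
round 5: derive anc(f,e) via R2 from conn(f,e)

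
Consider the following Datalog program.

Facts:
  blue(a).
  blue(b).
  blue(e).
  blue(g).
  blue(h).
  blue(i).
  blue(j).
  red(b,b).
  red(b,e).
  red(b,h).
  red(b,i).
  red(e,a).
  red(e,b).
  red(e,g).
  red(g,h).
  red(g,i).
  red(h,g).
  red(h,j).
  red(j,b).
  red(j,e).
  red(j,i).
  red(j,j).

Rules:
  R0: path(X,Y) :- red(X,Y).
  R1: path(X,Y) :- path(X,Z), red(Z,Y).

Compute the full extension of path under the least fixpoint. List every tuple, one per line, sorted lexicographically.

round 1: derive path(b,b) via R0 from red(b,b)
round 1: derive path(b,e) via R0 from red(b,e)
round 1: derive path(b,h) via R0 from red(b,h)
round 1: derive path(b,i) via R0 from red(b,i)
round 1: derive path(e,a) via R0 from red(e,a)
round 1: derive path(e,b) via R0 from red(e,b)
round 1: derive path(e,g) via R0 from red(e,g)
round 1: derive path(g,h) via R0 from red(g,h)
round 1: derive path(g,i) via R0 from red(g,i)
round 1: derive path(h,g) via R0 from red(h,g)
round 1: derive path(h,j) via R0 from red(h,j)
round 1: derive path(j,b) via R0 from red(j,b)
round 1: derive path(j,e) via R0 from red(j,e)
round 1: derive path(j,i) via R0 from red(j,i)
round 1: derive path(j,j) via R0 from red(j,j)
round 2: derive path(b,a) via R1 from path(b,e), red(e,a)
round 2: derive path(b,g) via R1 from path(b,e), red(e,g)
round 2: derive path(b,j) via R1 from path(b,h), red(h,j)
round 2: derive path(e,e) via R1 from path(e,b), red(b,e)
round 2: derive path(e,h) via R1 from path(e,b), red(b,h)
round 2: derive path(e,i) via R1 from path(e,b), red(b,i)
round 2: derive path(g,g) via R1 from path(g,h), red(h,g)
round 2: derive path(g,j) via R1 from path(g,h), red(h,j)
round 2: derive path(h,b) via R1 from path(h,j), red(j,b)
round 2: derive path(h,e) via R1 from path(h,j), red(j,e)
round 2: derive path(h,h) via R1 from path(h,g), red(g,h)
round 2: derive path(h,i) via R1 from path(h,g), red(g,i)
round 2: derive path(j,a) via R1 from path(j,e), red(e,a)
round 2: derive path(j,g) via R1 from path(j,e), red(e,g)
round 2: derive path(j,h) via R1 from path(j,b), red(b,h)
round 3: derive path(e,j) via R1 from path(e,h), red(h,j)
round 3: derive path(g,b) via R1 from path(g,j), red(j,b)
round 3: derive path(g,e) via R1 from path(g,j), red(j,e)
round 3: derive path(h,a) via R1 from path(h,e), red(e,a)
round 4: derive path(g,a) via R1 from path(g,e), red(e,a)

path(b,a)
path(b,b)
path(b,e)
path(b,g)
path(b,h)
path(b,i)
path(b,j)
path(e,a)
path(e,b)
path(e,e)
path(e,g)
path(e,h)
path(e,i)
path(e,j)
path(g,a)
path(g,b)
path(g,e)
path(g,g)
path(g,h)
path(g,i)
path(g,j)
path(h,a)
path(h,b)
path(h,e)
path(h,g)
path(h,h)
path(h,i)
path(h,j)
path(j,a)
path(j,b)
path(j,e)
path(j,g)
path(j,h)
path(j,i)
path(j,j)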